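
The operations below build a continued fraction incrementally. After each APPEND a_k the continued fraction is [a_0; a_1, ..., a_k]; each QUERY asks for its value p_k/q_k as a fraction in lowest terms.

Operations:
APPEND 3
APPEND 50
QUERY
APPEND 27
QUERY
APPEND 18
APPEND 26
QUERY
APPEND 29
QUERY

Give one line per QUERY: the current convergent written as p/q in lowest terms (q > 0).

APPEND 3: p_0 = 3·1 + 0 = 3, q_0 = 3·0 + 1 = 1 → 3/1
APPEND 50: p_1 = 50·3 + 1 = 151, q_1 = 50·1 + 0 = 50 → 151/50
APPEND 27: p_2 = 27·151 + 3 = 4080, q_2 = 27·50 + 1 = 1351 → 4080/1351
APPEND 18: p_3 = 18·4080 + 151 = 73591, q_3 = 18·1351 + 50 = 24368 → 73591/24368
APPEND 26: p_4 = 26·73591 + 4080 = 1917446, q_4 = 26·24368 + 1351 = 634919 → 1917446/634919
APPEND 29: p_5 = 29·1917446 + 73591 = 55679525, q_5 = 29·634919 + 24368 = 18437019 → 55679525/18437019

151/50
4080/1351
1917446/634919
55679525/18437019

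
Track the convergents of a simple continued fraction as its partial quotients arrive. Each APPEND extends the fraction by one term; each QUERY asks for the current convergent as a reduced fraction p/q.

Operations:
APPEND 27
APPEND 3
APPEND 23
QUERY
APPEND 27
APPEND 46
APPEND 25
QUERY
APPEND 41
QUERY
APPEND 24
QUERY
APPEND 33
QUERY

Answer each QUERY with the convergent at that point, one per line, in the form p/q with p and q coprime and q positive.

APPEND 27: p_0 = 27·1 + 0 = 27, q_0 = 27·0 + 1 = 1 → 27/1
APPEND 3: p_1 = 3·27 + 1 = 82, q_1 = 3·1 + 0 = 3 → 82/3
APPEND 23: p_2 = 23·82 + 27 = 1913, q_2 = 23·3 + 1 = 70 → 1913/70
APPEND 27: p_3 = 27·1913 + 82 = 51733, q_3 = 27·70 + 3 = 1893 → 51733/1893
APPEND 46: p_4 = 46·51733 + 1913 = 2381631, q_4 = 46·1893 + 70 = 87148 → 2381631/87148
APPEND 25: p_5 = 25·2381631 + 51733 = 59592508, q_5 = 25·87148 + 1893 = 2180593 → 59592508/2180593
APPEND 41: p_6 = 41·59592508 + 2381631 = 2445674459, q_6 = 41·2180593 + 87148 = 89491461 → 2445674459/89491461
APPEND 24: p_7 = 24·2445674459 + 59592508 = 58755779524, q_7 = 24·89491461 + 2180593 = 2149975657 → 58755779524/2149975657
APPEND 33: p_8 = 33·58755779524 + 2445674459 = 1941386398751, q_8 = 33·2149975657 + 89491461 = 71038688142 → 1941386398751/71038688142

1913/70
59592508/2180593
2445674459/89491461
58755779524/2149975657
1941386398751/71038688142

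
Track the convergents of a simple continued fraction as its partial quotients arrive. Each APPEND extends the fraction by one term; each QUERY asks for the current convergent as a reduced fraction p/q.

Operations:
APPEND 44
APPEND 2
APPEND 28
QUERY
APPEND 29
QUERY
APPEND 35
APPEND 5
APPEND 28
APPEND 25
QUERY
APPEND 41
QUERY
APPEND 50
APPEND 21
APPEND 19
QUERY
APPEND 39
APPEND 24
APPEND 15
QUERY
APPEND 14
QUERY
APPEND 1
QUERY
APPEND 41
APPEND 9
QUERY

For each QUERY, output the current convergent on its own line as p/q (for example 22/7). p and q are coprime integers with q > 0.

APPEND 44: p_0 = 44·1 + 0 = 44, q_0 = 44·0 + 1 = 1 → 44/1
APPEND 2: p_1 = 2·44 + 1 = 89, q_1 = 2·1 + 0 = 2 → 89/2
APPEND 28: p_2 = 28·89 + 44 = 2536, q_2 = 28·2 + 1 = 57 → 2536/57
APPEND 29: p_3 = 29·2536 + 89 = 73633, q_3 = 29·57 + 2 = 1655 → 73633/1655
APPEND 35: p_4 = 35·73633 + 2536 = 2579691, q_4 = 35·1655 + 57 = 57982 → 2579691/57982
APPEND 5: p_5 = 5·2579691 + 73633 = 12972088, q_5 = 5·57982 + 1655 = 291565 → 12972088/291565
APPEND 28: p_6 = 28·12972088 + 2579691 = 365798155, q_6 = 28·291565 + 57982 = 8221802 → 365798155/8221802
APPEND 25: p_7 = 25·365798155 + 12972088 = 9157925963, q_7 = 25·8221802 + 291565 = 205836615 → 9157925963/205836615
APPEND 41: p_8 = 41·9157925963 + 365798155 = 375840762638, q_8 = 41·205836615 + 8221802 = 8447523017 → 375840762638/8447523017
APPEND 50: p_9 = 50·375840762638 + 9157925963 = 18801196057863, q_9 = 50·8447523017 + 205836615 = 422581987465 → 18801196057863/422581987465
APPEND 21: p_10 = 21·18801196057863 + 375840762638 = 395200957977761, q_10 = 21·422581987465 + 8447523017 = 8882669259782 → 395200957977761/8882669259782
APPEND 19: p_11 = 19·395200957977761 + 18801196057863 = 7527619397635322, q_11 = 19·8882669259782 + 422581987465 = 169193297923323 → 7527619397635322/169193297923323
APPEND 39: p_12 = 39·7527619397635322 + 395200957977761 = 293972357465755319, q_12 = 39·169193297923323 + 8882669259782 = 6607421288269379 → 293972357465755319/6607421288269379
APPEND 24: p_13 = 24·293972357465755319 + 7527619397635322 = 7062864198575762978, q_13 = 24·6607421288269379 + 169193297923323 = 158747304216388419 → 7062864198575762978/158747304216388419
APPEND 15: p_14 = 15·7062864198575762978 + 293972357465755319 = 106236935336102199989, q_14 = 15·158747304216388419 + 6607421288269379 = 2387816984534095664 → 106236935336102199989/2387816984534095664
APPEND 14: p_15 = 14·106236935336102199989 + 7062864198575762978 = 1494379958904006562824, q_15 = 14·2387816984534095664 + 158747304216388419 = 33588185087693727715 → 1494379958904006562824/33588185087693727715
APPEND 1: p_16 = 1·1494379958904006562824 + 106236935336102199989 = 1600616894240108762813, q_16 = 1·33588185087693727715 + 2387816984534095664 = 35976002072227823379 → 1600616894240108762813/35976002072227823379
APPEND 41: p_17 = 41·1600616894240108762813 + 1494379958904006562824 = 67119672622748465838157, q_17 = 41·35976002072227823379 + 33588185087693727715 = 1508604270049034486254 → 67119672622748465838157/1508604270049034486254
APPEND 9: p_18 = 9·67119672622748465838157 + 1600616894240108762813 = 605677670498976301306226, q_18 = 9·1508604270049034486254 + 35976002072227823379 = 13613414432513538199665 → 605677670498976301306226/13613414432513538199665

2536/57
73633/1655
9157925963/205836615
375840762638/8447523017
7527619397635322/169193297923323
106236935336102199989/2387816984534095664
1494379958904006562824/33588185087693727715
1600616894240108762813/35976002072227823379
605677670498976301306226/13613414432513538199665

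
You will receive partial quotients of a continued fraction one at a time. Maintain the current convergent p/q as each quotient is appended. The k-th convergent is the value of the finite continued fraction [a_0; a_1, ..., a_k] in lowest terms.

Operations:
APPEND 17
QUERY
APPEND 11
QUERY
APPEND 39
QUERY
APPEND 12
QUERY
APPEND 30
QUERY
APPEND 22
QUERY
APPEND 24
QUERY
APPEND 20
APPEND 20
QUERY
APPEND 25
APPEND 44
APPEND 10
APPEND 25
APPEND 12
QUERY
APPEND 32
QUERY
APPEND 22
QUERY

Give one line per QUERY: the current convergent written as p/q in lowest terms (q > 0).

APPEND 17: p_0 = 17·1 + 0 = 17, q_0 = 17·0 + 1 = 1 → 17/1
APPEND 11: p_1 = 11·17 + 1 = 188, q_1 = 11·1 + 0 = 11 → 188/11
APPEND 39: p_2 = 39·188 + 17 = 7349, q_2 = 39·11 + 1 = 430 → 7349/430
APPEND 12: p_3 = 12·7349 + 188 = 88376, q_3 = 12·430 + 11 = 5171 → 88376/5171
APPEND 30: p_4 = 30·88376 + 7349 = 2658629, q_4 = 30·5171 + 430 = 155560 → 2658629/155560
APPEND 22: p_5 = 22·2658629 + 88376 = 58578214, q_5 = 22·155560 + 5171 = 3427491 → 58578214/3427491
APPEND 24: p_6 = 24·58578214 + 2658629 = 1408535765, q_6 = 24·3427491 + 155560 = 82415344 → 1408535765/82415344
APPEND 20: p_7 = 20·1408535765 + 58578214 = 28229293514, q_7 = 20·82415344 + 3427491 = 1651734371 → 28229293514/1651734371
APPEND 20: p_8 = 20·28229293514 + 1408535765 = 565994406045, q_8 = 20·1651734371 + 82415344 = 33117102764 → 565994406045/33117102764
APPEND 25: p_9 = 25·565994406045 + 28229293514 = 14178089444639, q_9 = 25·33117102764 + 1651734371 = 829579303471 → 14178089444639/829579303471
APPEND 44: p_10 = 44·14178089444639 + 565994406045 = 624401929970161, q_10 = 44·829579303471 + 33117102764 = 36534606455488 → 624401929970161/36534606455488
APPEND 10: p_11 = 10·624401929970161 + 14178089444639 = 6258197389146249, q_11 = 10·36534606455488 + 829579303471 = 366175643858351 → 6258197389146249/366175643858351
APPEND 25: p_12 = 25·6258197389146249 + 624401929970161 = 157079336658626386, q_12 = 25·366175643858351 + 36534606455488 = 9190925702914263 → 157079336658626386/9190925702914263
APPEND 12: p_13 = 12·157079336658626386 + 6258197389146249 = 1891210237292662881, q_13 = 12·9190925702914263 + 366175643858351 = 110657284078829507 → 1891210237292662881/110657284078829507
APPEND 32: p_14 = 32·1891210237292662881 + 157079336658626386 = 60675806930023838578, q_14 = 32·110657284078829507 + 9190925702914263 = 3550224016225458487 → 60675806930023838578/3550224016225458487
APPEND 22: p_15 = 22·60675806930023838578 + 1891210237292662881 = 1336758962697817111597, q_15 = 22·3550224016225458487 + 110657284078829507 = 78215585641038916221 → 1336758962697817111597/78215585641038916221

17/1
188/11
7349/430
88376/5171
2658629/155560
58578214/3427491
1408535765/82415344
565994406045/33117102764
1891210237292662881/110657284078829507
60675806930023838578/3550224016225458487
1336758962697817111597/78215585641038916221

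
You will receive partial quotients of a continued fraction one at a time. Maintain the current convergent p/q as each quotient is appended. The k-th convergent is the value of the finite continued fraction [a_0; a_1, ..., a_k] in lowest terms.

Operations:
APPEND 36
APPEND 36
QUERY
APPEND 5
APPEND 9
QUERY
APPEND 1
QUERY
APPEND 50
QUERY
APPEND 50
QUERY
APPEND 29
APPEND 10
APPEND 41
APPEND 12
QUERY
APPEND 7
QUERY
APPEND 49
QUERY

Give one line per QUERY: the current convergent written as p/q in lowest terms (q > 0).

1297/36
59986/1665
66507/1846
3385336/93965
169333307/4700096
24368722543489/676389880886
172607675529239/4790980933977
8482144823476200/235434455645759

APPEND 36: p_0 = 36·1 + 0 = 36, q_0 = 36·0 + 1 = 1 → 36/1
APPEND 36: p_1 = 36·36 + 1 = 1297, q_1 = 36·1 + 0 = 36 → 1297/36
APPEND 5: p_2 = 5·1297 + 36 = 6521, q_2 = 5·36 + 1 = 181 → 6521/181
APPEND 9: p_3 = 9·6521 + 1297 = 59986, q_3 = 9·181 + 36 = 1665 → 59986/1665
APPEND 1: p_4 = 1·59986 + 6521 = 66507, q_4 = 1·1665 + 181 = 1846 → 66507/1846
APPEND 50: p_5 = 50·66507 + 59986 = 3385336, q_5 = 50·1846 + 1665 = 93965 → 3385336/93965
APPEND 50: p_6 = 50·3385336 + 66507 = 169333307, q_6 = 50·93965 + 1846 = 4700096 → 169333307/4700096
APPEND 29: p_7 = 29·169333307 + 3385336 = 4914051239, q_7 = 29·4700096 + 93965 = 136396749 → 4914051239/136396749
APPEND 10: p_8 = 10·4914051239 + 169333307 = 49309845697, q_8 = 10·136396749 + 4700096 = 1368667586 → 49309845697/1368667586
APPEND 41: p_9 = 41·49309845697 + 4914051239 = 2026617724816, q_9 = 41·1368667586 + 136396749 = 56251767775 → 2026617724816/56251767775
APPEND 12: p_10 = 12·2026617724816 + 49309845697 = 24368722543489, q_10 = 12·56251767775 + 1368667586 = 676389880886 → 24368722543489/676389880886
APPEND 7: p_11 = 7·24368722543489 + 2026617724816 = 172607675529239, q_11 = 7·676389880886 + 56251767775 = 4790980933977 → 172607675529239/4790980933977
APPEND 49: p_12 = 49·172607675529239 + 24368722543489 = 8482144823476200, q_12 = 49·4790980933977 + 676389880886 = 235434455645759 → 8482144823476200/235434455645759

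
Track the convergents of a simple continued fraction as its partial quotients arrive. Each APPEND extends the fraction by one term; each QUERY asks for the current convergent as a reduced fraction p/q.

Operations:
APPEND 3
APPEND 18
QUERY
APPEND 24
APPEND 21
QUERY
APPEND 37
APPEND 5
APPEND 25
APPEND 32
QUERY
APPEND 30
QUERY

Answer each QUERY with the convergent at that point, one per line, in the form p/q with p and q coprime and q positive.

55/18
27838/9111
4185773411/1369946891
125703845734/41141164545

APPEND 3: p_0 = 3·1 + 0 = 3, q_0 = 3·0 + 1 = 1 → 3/1
APPEND 18: p_1 = 18·3 + 1 = 55, q_1 = 18·1 + 0 = 18 → 55/18
APPEND 24: p_2 = 24·55 + 3 = 1323, q_2 = 24·18 + 1 = 433 → 1323/433
APPEND 21: p_3 = 21·1323 + 55 = 27838, q_3 = 21·433 + 18 = 9111 → 27838/9111
APPEND 37: p_4 = 37·27838 + 1323 = 1031329, q_4 = 37·9111 + 433 = 337540 → 1031329/337540
APPEND 5: p_5 = 5·1031329 + 27838 = 5184483, q_5 = 5·337540 + 9111 = 1696811 → 5184483/1696811
APPEND 25: p_6 = 25·5184483 + 1031329 = 130643404, q_6 = 25·1696811 + 337540 = 42757815 → 130643404/42757815
APPEND 32: p_7 = 32·130643404 + 5184483 = 4185773411, q_7 = 32·42757815 + 1696811 = 1369946891 → 4185773411/1369946891
APPEND 30: p_8 = 30·4185773411 + 130643404 = 125703845734, q_8 = 30·1369946891 + 42757815 = 41141164545 → 125703845734/41141164545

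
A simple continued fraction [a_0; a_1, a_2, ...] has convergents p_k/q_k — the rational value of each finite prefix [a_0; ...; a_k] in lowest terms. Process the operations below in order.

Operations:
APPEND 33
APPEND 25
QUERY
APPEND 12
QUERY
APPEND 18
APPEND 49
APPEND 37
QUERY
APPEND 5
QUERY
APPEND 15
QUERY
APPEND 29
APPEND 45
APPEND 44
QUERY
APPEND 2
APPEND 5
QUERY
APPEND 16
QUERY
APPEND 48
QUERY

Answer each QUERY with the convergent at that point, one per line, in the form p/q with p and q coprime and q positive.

APPEND 33: p_0 = 33·1 + 0 = 33, q_0 = 33·0 + 1 = 1 → 33/1
APPEND 25: p_1 = 25·33 + 1 = 826, q_1 = 25·1 + 0 = 25 → 826/25
APPEND 12: p_2 = 12·826 + 33 = 9945, q_2 = 12·25 + 1 = 301 → 9945/301
APPEND 18: p_3 = 18·9945 + 826 = 179836, q_3 = 18·301 + 25 = 5443 → 179836/5443
APPEND 49: p_4 = 49·179836 + 9945 = 8821909, q_4 = 49·5443 + 301 = 267008 → 8821909/267008
APPEND 37: p_5 = 37·8821909 + 179836 = 326590469, q_5 = 37·267008 + 5443 = 9884739 → 326590469/9884739
APPEND 5: p_6 = 5·326590469 + 8821909 = 1641774254, q_6 = 5·9884739 + 267008 = 49690703 → 1641774254/49690703
APPEND 15: p_7 = 15·1641774254 + 326590469 = 24953204279, q_7 = 15·49690703 + 9884739 = 755245284 → 24953204279/755245284
APPEND 29: p_8 = 29·24953204279 + 1641774254 = 725284698345, q_8 = 29·755245284 + 49690703 = 21951803939 → 725284698345/21951803939
APPEND 45: p_9 = 45·725284698345 + 24953204279 = 32662764629804, q_9 = 45·21951803939 + 755245284 = 988586422539 → 32662764629804/988586422539
APPEND 44: p_10 = 44·32662764629804 + 725284698345 = 1437886928409721, q_10 = 44·988586422539 + 21951803939 = 43519754395655 → 1437886928409721/43519754395655
APPEND 2: p_11 = 2·1437886928409721 + 32662764629804 = 2908436621449246, q_11 = 2·43519754395655 + 988586422539 = 88028095213849 → 2908436621449246/88028095213849
APPEND 5: p_12 = 5·2908436621449246 + 1437886928409721 = 15980070035655951, q_12 = 5·88028095213849 + 43519754395655 = 483660230464900 → 15980070035655951/483660230464900
APPEND 16: p_13 = 16·15980070035655951 + 2908436621449246 = 258589557191944462, q_13 = 16·483660230464900 + 88028095213849 = 7826591782652249 → 258589557191944462/7826591782652249
APPEND 48: p_14 = 48·258589557191944462 + 15980070035655951 = 12428278815248990127, q_14 = 48·7826591782652249 + 483660230464900 = 376160065797772852 → 12428278815248990127/376160065797772852

826/25
9945/301
326590469/9884739
1641774254/49690703
24953204279/755245284
1437886928409721/43519754395655
15980070035655951/483660230464900
258589557191944462/7826591782652249
12428278815248990127/376160065797772852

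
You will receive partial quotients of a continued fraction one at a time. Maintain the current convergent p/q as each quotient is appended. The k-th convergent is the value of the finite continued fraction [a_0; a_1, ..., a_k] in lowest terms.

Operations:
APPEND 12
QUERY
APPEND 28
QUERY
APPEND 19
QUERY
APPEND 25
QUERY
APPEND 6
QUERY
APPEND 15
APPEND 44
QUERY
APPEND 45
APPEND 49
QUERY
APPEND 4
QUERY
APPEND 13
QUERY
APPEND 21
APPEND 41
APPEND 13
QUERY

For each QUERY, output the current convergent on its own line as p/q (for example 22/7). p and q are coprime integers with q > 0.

12/1
337/28
6415/533
160712/13353
970687/80651
648695435/53897843
1431743459443/118958574440
5756179853364/478260923813
76262081553175/6336350584009
859268189639192101/71393599339985185

APPEND 12: p_0 = 12·1 + 0 = 12, q_0 = 12·0 + 1 = 1 → 12/1
APPEND 28: p_1 = 28·12 + 1 = 337, q_1 = 28·1 + 0 = 28 → 337/28
APPEND 19: p_2 = 19·337 + 12 = 6415, q_2 = 19·28 + 1 = 533 → 6415/533
APPEND 25: p_3 = 25·6415 + 337 = 160712, q_3 = 25·533 + 28 = 13353 → 160712/13353
APPEND 6: p_4 = 6·160712 + 6415 = 970687, q_4 = 6·13353 + 533 = 80651 → 970687/80651
APPEND 15: p_5 = 15·970687 + 160712 = 14721017, q_5 = 15·80651 + 13353 = 1223118 → 14721017/1223118
APPEND 44: p_6 = 44·14721017 + 970687 = 648695435, q_6 = 44·1223118 + 80651 = 53897843 → 648695435/53897843
APPEND 45: p_7 = 45·648695435 + 14721017 = 29206015592, q_7 = 45·53897843 + 1223118 = 2426626053 → 29206015592/2426626053
APPEND 49: p_8 = 49·29206015592 + 648695435 = 1431743459443, q_8 = 49·2426626053 + 53897843 = 118958574440 → 1431743459443/118958574440
APPEND 4: p_9 = 4·1431743459443 + 29206015592 = 5756179853364, q_9 = 4·118958574440 + 2426626053 = 478260923813 → 5756179853364/478260923813
APPEND 13: p_10 = 13·5756179853364 + 1431743459443 = 76262081553175, q_10 = 13·478260923813 + 118958574440 = 6336350584009 → 76262081553175/6336350584009
APPEND 21: p_11 = 21·76262081553175 + 5756179853364 = 1607259892470039, q_11 = 21·6336350584009 + 478260923813 = 133541623188002 → 1607259892470039/133541623188002
APPEND 41: p_12 = 41·1607259892470039 + 76262081553175 = 65973917672824774, q_12 = 41·133541623188002 + 6336350584009 = 5481542901292091 → 65973917672824774/5481542901292091
APPEND 13: p_13 = 13·65973917672824774 + 1607259892470039 = 859268189639192101, q_13 = 13·5481542901292091 + 133541623188002 = 71393599339985185 → 859268189639192101/71393599339985185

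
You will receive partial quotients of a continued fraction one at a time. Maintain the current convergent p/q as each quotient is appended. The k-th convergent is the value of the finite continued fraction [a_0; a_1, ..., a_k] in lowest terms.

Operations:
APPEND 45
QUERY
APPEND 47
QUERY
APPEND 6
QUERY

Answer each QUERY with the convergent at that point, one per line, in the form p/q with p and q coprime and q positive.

APPEND 45: p_0 = 45·1 + 0 = 45, q_0 = 45·0 + 1 = 1 → 45/1
APPEND 47: p_1 = 47·45 + 1 = 2116, q_1 = 47·1 + 0 = 47 → 2116/47
APPEND 6: p_2 = 6·2116 + 45 = 12741, q_2 = 6·47 + 1 = 283 → 12741/283

45/1
2116/47
12741/283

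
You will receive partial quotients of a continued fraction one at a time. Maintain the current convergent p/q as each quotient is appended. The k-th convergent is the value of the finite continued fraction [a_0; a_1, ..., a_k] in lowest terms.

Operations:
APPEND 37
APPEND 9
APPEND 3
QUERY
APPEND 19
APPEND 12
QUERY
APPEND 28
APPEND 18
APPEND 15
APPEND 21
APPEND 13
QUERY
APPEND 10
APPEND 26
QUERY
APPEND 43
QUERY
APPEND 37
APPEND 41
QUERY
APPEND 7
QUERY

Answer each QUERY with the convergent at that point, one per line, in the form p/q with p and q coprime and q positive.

1039/28
241939/6520
507096323593/13665709248
133362643299875/3593982095882
5739703490624482/154678934599335
8718337767143258551/234949975987721692
61240866761799215566/1650376546476323121

APPEND 37: p_0 = 37·1 + 0 = 37, q_0 = 37·0 + 1 = 1 → 37/1
APPEND 9: p_1 = 9·37 + 1 = 334, q_1 = 9·1 + 0 = 9 → 334/9
APPEND 3: p_2 = 3·334 + 37 = 1039, q_2 = 3·9 + 1 = 28 → 1039/28
APPEND 19: p_3 = 19·1039 + 334 = 20075, q_3 = 19·28 + 9 = 541 → 20075/541
APPEND 12: p_4 = 12·20075 + 1039 = 241939, q_4 = 12·541 + 28 = 6520 → 241939/6520
APPEND 28: p_5 = 28·241939 + 20075 = 6794367, q_5 = 28·6520 + 541 = 183101 → 6794367/183101
APPEND 18: p_6 = 18·6794367 + 241939 = 122540545, q_6 = 18·183101 + 6520 = 3302338 → 122540545/3302338
APPEND 15: p_7 = 15·122540545 + 6794367 = 1844902542, q_7 = 15·3302338 + 183101 = 49718171 → 1844902542/49718171
APPEND 21: p_8 = 21·1844902542 + 122540545 = 38865493927, q_8 = 21·49718171 + 3302338 = 1047383929 → 38865493927/1047383929
APPEND 13: p_9 = 13·38865493927 + 1844902542 = 507096323593, q_9 = 13·1047383929 + 49718171 = 13665709248 → 507096323593/13665709248
APPEND 10: p_10 = 10·507096323593 + 38865493927 = 5109828729857, q_10 = 10·13665709248 + 1047383929 = 137704476409 → 5109828729857/137704476409
APPEND 26: p_11 = 26·5109828729857 + 507096323593 = 133362643299875, q_11 = 26·137704476409 + 13665709248 = 3593982095882 → 133362643299875/3593982095882
APPEND 43: p_12 = 43·133362643299875 + 5109828729857 = 5739703490624482, q_12 = 43·3593982095882 + 137704476409 = 154678934599335 → 5739703490624482/154678934599335
APPEND 37: p_13 = 37·5739703490624482 + 133362643299875 = 212502391796405709, q_13 = 37·154678934599335 + 3593982095882 = 5726714562271277 → 212502391796405709/5726714562271277
APPEND 41: p_14 = 41·212502391796405709 + 5739703490624482 = 8718337767143258551, q_14 = 41·5726714562271277 + 154678934599335 = 234949975987721692 → 8718337767143258551/234949975987721692
APPEND 7: p_15 = 7·8718337767143258551 + 212502391796405709 = 61240866761799215566, q_15 = 7·234949975987721692 + 5726714562271277 = 1650376546476323121 → 61240866761799215566/1650376546476323121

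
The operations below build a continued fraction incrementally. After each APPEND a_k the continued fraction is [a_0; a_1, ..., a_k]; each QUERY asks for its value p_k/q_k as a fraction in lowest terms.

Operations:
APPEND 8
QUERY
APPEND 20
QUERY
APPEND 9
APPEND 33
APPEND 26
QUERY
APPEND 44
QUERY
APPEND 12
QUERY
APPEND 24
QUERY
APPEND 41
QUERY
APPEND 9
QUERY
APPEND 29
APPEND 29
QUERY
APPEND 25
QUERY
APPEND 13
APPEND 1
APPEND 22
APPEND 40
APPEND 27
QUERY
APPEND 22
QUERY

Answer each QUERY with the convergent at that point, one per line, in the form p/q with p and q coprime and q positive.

APPEND 8: p_0 = 8·1 + 0 = 8, q_0 = 8·0 + 1 = 1 → 8/1
APPEND 20: p_1 = 20·8 + 1 = 161, q_1 = 20·1 + 0 = 20 → 161/20
APPEND 9: p_2 = 9·161 + 8 = 1457, q_2 = 9·20 + 1 = 181 → 1457/181
APPEND 33: p_3 = 33·1457 + 161 = 48242, q_3 = 33·181 + 20 = 5993 → 48242/5993
APPEND 26: p_4 = 26·48242 + 1457 = 1255749, q_4 = 26·5993 + 181 = 155999 → 1255749/155999
APPEND 44: p_5 = 44·1255749 + 48242 = 55301198, q_5 = 44·155999 + 5993 = 6869949 → 55301198/6869949
APPEND 12: p_6 = 12·55301198 + 1255749 = 664870125, q_6 = 12·6869949 + 155999 = 82595387 → 664870125/82595387
APPEND 24: p_7 = 24·664870125 + 55301198 = 16012184198, q_7 = 24·82595387 + 6869949 = 1989159237 → 16012184198/1989159237
APPEND 41: p_8 = 41·16012184198 + 664870125 = 657164422243, q_8 = 41·1989159237 + 82595387 = 81638124104 → 657164422243/81638124104
APPEND 9: p_9 = 9·657164422243 + 16012184198 = 5930491984385, q_9 = 9·81638124104 + 1989159237 = 736732276173 → 5930491984385/736732276173
APPEND 29: p_10 = 29·5930491984385 + 657164422243 = 172641431969408, q_10 = 29·736732276173 + 81638124104 = 21446874133121 → 172641431969408/21446874133121
APPEND 29: p_11 = 29·172641431969408 + 5930491984385 = 5012532019097217, q_11 = 29·21446874133121 + 736732276173 = 622696082136682 → 5012532019097217/622696082136682
APPEND 25: p_12 = 25·5012532019097217 + 172641431969408 = 125485941909399833, q_12 = 25·622696082136682 + 21446874133121 = 15588848927550171 → 125485941909399833/15588848927550171
APPEND 13: p_13 = 13·125485941909399833 + 5012532019097217 = 1636329776841295046, q_13 = 13·15588848927550171 + 622696082136682 = 203277732140288905 → 1636329776841295046/203277732140288905
APPEND 1: p_14 = 1·1636329776841295046 + 125485941909399833 = 1761815718750694879, q_14 = 1·203277732140288905 + 15588848927550171 = 218866581067839076 → 1761815718750694879/218866581067839076
APPEND 22: p_15 = 22·1761815718750694879 + 1636329776841295046 = 40396275589356582384, q_15 = 22·218866581067839076 + 203277732140288905 = 5018342515632748577 → 40396275589356582384/5018342515632748577
APPEND 40: p_16 = 40·40396275589356582384 + 1761815718750694879 = 1617612839293013990239, q_16 = 40·5018342515632748577 + 218866581067839076 = 200952567206377782156 → 1617612839293013990239/200952567206377782156
APPEND 27: p_17 = 27·1617612839293013990239 + 40396275589356582384 = 43715942936500734318837, q_17 = 27·200952567206377782156 + 5018342515632748577 = 5430737657087832866789 → 43715942936500734318837/5430737657087832866789
APPEND 22: p_18 = 22·43715942936500734318837 + 1617612839293013990239 = 963368357442309169004653, q_18 = 22·5430737657087832866789 + 200952567206377782156 = 119677181023138700851514 → 963368357442309169004653/119677181023138700851514

8/1
161/20
1255749/155999
55301198/6869949
664870125/82595387
16012184198/1989159237
657164422243/81638124104
5930491984385/736732276173
5012532019097217/622696082136682
125485941909399833/15588848927550171
43715942936500734318837/5430737657087832866789
963368357442309169004653/119677181023138700851514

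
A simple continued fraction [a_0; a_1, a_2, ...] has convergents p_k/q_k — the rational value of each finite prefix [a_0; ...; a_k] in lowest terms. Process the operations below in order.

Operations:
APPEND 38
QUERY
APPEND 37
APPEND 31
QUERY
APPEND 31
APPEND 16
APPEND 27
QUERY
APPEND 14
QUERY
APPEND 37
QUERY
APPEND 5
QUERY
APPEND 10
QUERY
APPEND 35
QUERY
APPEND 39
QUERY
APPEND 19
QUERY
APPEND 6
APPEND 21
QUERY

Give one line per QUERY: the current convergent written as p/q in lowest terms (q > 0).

38/1
43655/1148
587768981/15456621
8250484781/216963842
305855705878/8043118775
1537529014171/40432557717
15681145847588/412368695945
550377633679751/14473336915792
21480408859357877/564872508411833
408678145961479414/10747050996740619
52353213123154400995/1376737799262707106

APPEND 38: p_0 = 38·1 + 0 = 38, q_0 = 38·0 + 1 = 1 → 38/1
APPEND 37: p_1 = 37·38 + 1 = 1407, q_1 = 37·1 + 0 = 37 → 1407/37
APPEND 31: p_2 = 31·1407 + 38 = 43655, q_2 = 31·37 + 1 = 1148 → 43655/1148
APPEND 31: p_3 = 31·43655 + 1407 = 1354712, q_3 = 31·1148 + 37 = 35625 → 1354712/35625
APPEND 16: p_4 = 16·1354712 + 43655 = 21719047, q_4 = 16·35625 + 1148 = 571148 → 21719047/571148
APPEND 27: p_5 = 27·21719047 + 1354712 = 587768981, q_5 = 27·571148 + 35625 = 15456621 → 587768981/15456621
APPEND 14: p_6 = 14·587768981 + 21719047 = 8250484781, q_6 = 14·15456621 + 571148 = 216963842 → 8250484781/216963842
APPEND 37: p_7 = 37·8250484781 + 587768981 = 305855705878, q_7 = 37·216963842 + 15456621 = 8043118775 → 305855705878/8043118775
APPEND 5: p_8 = 5·305855705878 + 8250484781 = 1537529014171, q_8 = 5·8043118775 + 216963842 = 40432557717 → 1537529014171/40432557717
APPEND 10: p_9 = 10·1537529014171 + 305855705878 = 15681145847588, q_9 = 10·40432557717 + 8043118775 = 412368695945 → 15681145847588/412368695945
APPEND 35: p_10 = 35·15681145847588 + 1537529014171 = 550377633679751, q_10 = 35·412368695945 + 40432557717 = 14473336915792 → 550377633679751/14473336915792
APPEND 39: p_11 = 39·550377633679751 + 15681145847588 = 21480408859357877, q_11 = 39·14473336915792 + 412368695945 = 564872508411833 → 21480408859357877/564872508411833
APPEND 19: p_12 = 19·21480408859357877 + 550377633679751 = 408678145961479414, q_12 = 19·564872508411833 + 14473336915792 = 10747050996740619 → 408678145961479414/10747050996740619
APPEND 6: p_13 = 6·408678145961479414 + 21480408859357877 = 2473549284628234361, q_13 = 6·10747050996740619 + 564872508411833 = 65047178488855547 → 2473549284628234361/65047178488855547
APPEND 21: p_14 = 21·2473549284628234361 + 408678145961479414 = 52353213123154400995, q_14 = 21·65047178488855547 + 10747050996740619 = 1376737799262707106 → 52353213123154400995/1376737799262707106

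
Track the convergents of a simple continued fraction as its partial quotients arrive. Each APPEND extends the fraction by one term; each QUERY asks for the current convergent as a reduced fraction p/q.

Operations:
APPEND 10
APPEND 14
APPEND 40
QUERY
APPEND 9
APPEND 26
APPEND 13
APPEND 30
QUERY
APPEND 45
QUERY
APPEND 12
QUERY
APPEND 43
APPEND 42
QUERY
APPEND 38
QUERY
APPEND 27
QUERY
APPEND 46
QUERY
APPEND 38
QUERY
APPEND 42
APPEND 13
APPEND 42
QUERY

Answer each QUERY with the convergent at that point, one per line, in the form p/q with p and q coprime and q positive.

5650/561
522113386/51841699
23512461769/2334600105
282671654614/28067042959
511775203281796/50815199831323
19459636118318419/1932186811037616
525921950397879109/52219859097846955
24211869354420757433/2404045705311997546
920576957418386661563/91405956660953753703
21201243144478455556849859/2105114511509317257885910

APPEND 10: p_0 = 10·1 + 0 = 10, q_0 = 10·0 + 1 = 1 → 10/1
APPEND 14: p_1 = 14·10 + 1 = 141, q_1 = 14·1 + 0 = 14 → 141/14
APPEND 40: p_2 = 40·141 + 10 = 5650, q_2 = 40·14 + 1 = 561 → 5650/561
APPEND 9: p_3 = 9·5650 + 141 = 50991, q_3 = 9·561 + 14 = 5063 → 50991/5063
APPEND 26: p_4 = 26·50991 + 5650 = 1331416, q_4 = 26·5063 + 561 = 132199 → 1331416/132199
APPEND 13: p_5 = 13·1331416 + 50991 = 17359399, q_5 = 13·132199 + 5063 = 1723650 → 17359399/1723650
APPEND 30: p_6 = 30·17359399 + 1331416 = 522113386, q_6 = 30·1723650 + 132199 = 51841699 → 522113386/51841699
APPEND 45: p_7 = 45·522113386 + 17359399 = 23512461769, q_7 = 45·51841699 + 1723650 = 2334600105 → 23512461769/2334600105
APPEND 12: p_8 = 12·23512461769 + 522113386 = 282671654614, q_8 = 12·2334600105 + 51841699 = 28067042959 → 282671654614/28067042959
APPEND 43: p_9 = 43·282671654614 + 23512461769 = 12178393610171, q_9 = 43·28067042959 + 2334600105 = 1209217447342 → 12178393610171/1209217447342
APPEND 42: p_10 = 42·12178393610171 + 282671654614 = 511775203281796, q_10 = 42·1209217447342 + 28067042959 = 50815199831323 → 511775203281796/50815199831323
APPEND 38: p_11 = 38·511775203281796 + 12178393610171 = 19459636118318419, q_11 = 38·50815199831323 + 1209217447342 = 1932186811037616 → 19459636118318419/1932186811037616
APPEND 27: p_12 = 27·19459636118318419 + 511775203281796 = 525921950397879109, q_12 = 27·1932186811037616 + 50815199831323 = 52219859097846955 → 525921950397879109/52219859097846955
APPEND 46: p_13 = 46·525921950397879109 + 19459636118318419 = 24211869354420757433, q_13 = 46·52219859097846955 + 1932186811037616 = 2404045705311997546 → 24211869354420757433/2404045705311997546
APPEND 38: p_14 = 38·24211869354420757433 + 525921950397879109 = 920576957418386661563, q_14 = 38·2404045705311997546 + 52219859097846955 = 91405956660953753703 → 920576957418386661563/91405956660953753703
APPEND 42: p_15 = 42·920576957418386661563 + 24211869354420757433 = 38688444080926660543079, q_15 = 42·91405956660953753703 + 2404045705311997546 = 3841454225465369653072 → 38688444080926660543079/3841454225465369653072
APPEND 13: p_16 = 13·38688444080926660543079 + 920576957418386661563 = 503870350009464973721590, q_16 = 13·3841454225465369653072 + 91405956660953753703 = 50030310887710759243639 → 503870350009464973721590/50030310887710759243639
APPEND 42: p_17 = 42·503870350009464973721590 + 38688444080926660543079 = 21201243144478455556849859, q_17 = 42·50030310887710759243639 + 3841454225465369653072 = 2105114511509317257885910 → 21201243144478455556849859/2105114511509317257885910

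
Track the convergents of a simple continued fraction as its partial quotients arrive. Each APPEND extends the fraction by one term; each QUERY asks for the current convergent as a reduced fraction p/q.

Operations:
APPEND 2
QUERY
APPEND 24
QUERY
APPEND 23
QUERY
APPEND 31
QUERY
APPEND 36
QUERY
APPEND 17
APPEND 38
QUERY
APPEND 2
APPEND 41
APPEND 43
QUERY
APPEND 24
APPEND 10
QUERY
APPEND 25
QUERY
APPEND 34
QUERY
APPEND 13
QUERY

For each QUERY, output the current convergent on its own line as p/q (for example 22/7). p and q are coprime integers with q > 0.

APPEND 2: p_0 = 2·1 + 0 = 2, q_0 = 2·0 + 1 = 1 → 2/1
APPEND 24: p_1 = 24·2 + 1 = 49, q_1 = 24·1 + 0 = 24 → 49/24
APPEND 23: p_2 = 23·49 + 2 = 1129, q_2 = 23·24 + 1 = 553 → 1129/553
APPEND 31: p_3 = 31·1129 + 49 = 35048, q_3 = 31·553 + 24 = 17167 → 35048/17167
APPEND 36: p_4 = 36·35048 + 1129 = 1262857, q_4 = 36·17167 + 553 = 618565 → 1262857/618565
APPEND 17: p_5 = 17·1262857 + 35048 = 21503617, q_5 = 17·618565 + 17167 = 10532772 → 21503617/10532772
APPEND 38: p_6 = 38·21503617 + 1262857 = 818400303, q_6 = 38·10532772 + 618565 = 400863901 → 818400303/400863901
APPEND 2: p_7 = 2·818400303 + 21503617 = 1658304223, q_7 = 2·400863901 + 10532772 = 812260574 → 1658304223/812260574
APPEND 41: p_8 = 41·1658304223 + 818400303 = 68808873446, q_8 = 41·812260574 + 400863901 = 33703547435 → 68808873446/33703547435
APPEND 43: p_9 = 43·68808873446 + 1658304223 = 2960439862401, q_9 = 43·33703547435 + 812260574 = 1450064800279 → 2960439862401/1450064800279
APPEND 24: p_10 = 24·2960439862401 + 68808873446 = 71119365571070, q_10 = 24·1450064800279 + 33703547435 = 34835258754131 → 71119365571070/34835258754131
APPEND 10: p_11 = 10·71119365571070 + 2960439862401 = 714154095573101, q_11 = 10·34835258754131 + 1450064800279 = 349802652341589 → 714154095573101/349802652341589
APPEND 25: p_12 = 25·714154095573101 + 71119365571070 = 17924971754898595, q_12 = 25·349802652341589 + 34835258754131 = 8779901567293856 → 17924971754898595/8779901567293856
APPEND 34: p_13 = 34·17924971754898595 + 714154095573101 = 610163193762125331, q_13 = 34·8779901567293856 + 349802652341589 = 298866455940332693 → 610163193762125331/298866455940332693
APPEND 13: p_14 = 13·610163193762125331 + 17924971754898595 = 7950046490662527898, q_14 = 13·298866455940332693 + 8779901567293856 = 3894043828791618865 → 7950046490662527898/3894043828791618865

2/1
49/24
1129/553
35048/17167
1262857/618565
818400303/400863901
2960439862401/1450064800279
714154095573101/349802652341589
17924971754898595/8779901567293856
610163193762125331/298866455940332693
7950046490662527898/3894043828791618865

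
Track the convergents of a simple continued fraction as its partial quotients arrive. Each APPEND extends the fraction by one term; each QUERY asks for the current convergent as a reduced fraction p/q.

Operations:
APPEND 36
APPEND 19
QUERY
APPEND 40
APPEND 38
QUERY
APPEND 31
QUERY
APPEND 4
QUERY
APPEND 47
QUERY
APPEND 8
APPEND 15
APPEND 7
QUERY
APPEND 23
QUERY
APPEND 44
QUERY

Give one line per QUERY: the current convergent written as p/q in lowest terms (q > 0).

685/19
1043253/28937
32368279/897808
130516369/3620169
6166637622/171045751
5286309901924/146627855019
122333248642049/3393191503843
5387949250152080/149447054024111

APPEND 36: p_0 = 36·1 + 0 = 36, q_0 = 36·0 + 1 = 1 → 36/1
APPEND 19: p_1 = 19·36 + 1 = 685, q_1 = 19·1 + 0 = 19 → 685/19
APPEND 40: p_2 = 40·685 + 36 = 27436, q_2 = 40·19 + 1 = 761 → 27436/761
APPEND 38: p_3 = 38·27436 + 685 = 1043253, q_3 = 38·761 + 19 = 28937 → 1043253/28937
APPEND 31: p_4 = 31·1043253 + 27436 = 32368279, q_4 = 31·28937 + 761 = 897808 → 32368279/897808
APPEND 4: p_5 = 4·32368279 + 1043253 = 130516369, q_5 = 4·897808 + 28937 = 3620169 → 130516369/3620169
APPEND 47: p_6 = 47·130516369 + 32368279 = 6166637622, q_6 = 47·3620169 + 897808 = 171045751 → 6166637622/171045751
APPEND 8: p_7 = 8·6166637622 + 130516369 = 49463617345, q_7 = 8·171045751 + 3620169 = 1371986177 → 49463617345/1371986177
APPEND 15: p_8 = 15·49463617345 + 6166637622 = 748120897797, q_8 = 15·1371986177 + 171045751 = 20750838406 → 748120897797/20750838406
APPEND 7: p_9 = 7·748120897797 + 49463617345 = 5286309901924, q_9 = 7·20750838406 + 1371986177 = 146627855019 → 5286309901924/146627855019
APPEND 23: p_10 = 23·5286309901924 + 748120897797 = 122333248642049, q_10 = 23·146627855019 + 20750838406 = 3393191503843 → 122333248642049/3393191503843
APPEND 44: p_11 = 44·122333248642049 + 5286309901924 = 5387949250152080, q_11 = 44·3393191503843 + 146627855019 = 149447054024111 → 5387949250152080/149447054024111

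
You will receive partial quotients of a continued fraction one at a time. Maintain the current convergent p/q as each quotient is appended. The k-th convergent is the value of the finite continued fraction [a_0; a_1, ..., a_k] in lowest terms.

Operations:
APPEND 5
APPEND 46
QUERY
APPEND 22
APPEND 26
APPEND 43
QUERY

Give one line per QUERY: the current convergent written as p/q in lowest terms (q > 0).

APPEND 5: p_0 = 5·1 + 0 = 5, q_0 = 5·0 + 1 = 1 → 5/1
APPEND 46: p_1 = 46·5 + 1 = 231, q_1 = 46·1 + 0 = 46 → 231/46
APPEND 22: p_2 = 22·231 + 5 = 5087, q_2 = 22·46 + 1 = 1013 → 5087/1013
APPEND 26: p_3 = 26·5087 + 231 = 132493, q_3 = 26·1013 + 46 = 26384 → 132493/26384
APPEND 43: p_4 = 43·132493 + 5087 = 5702286, q_4 = 43·26384 + 1013 = 1135525 → 5702286/1135525

231/46
5702286/1135525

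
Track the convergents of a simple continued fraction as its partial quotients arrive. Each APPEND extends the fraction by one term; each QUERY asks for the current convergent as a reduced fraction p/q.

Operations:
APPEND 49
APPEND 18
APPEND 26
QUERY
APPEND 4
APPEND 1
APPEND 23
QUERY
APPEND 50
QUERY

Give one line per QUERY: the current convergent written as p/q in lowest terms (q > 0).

APPEND 49: p_0 = 49·1 + 0 = 49, q_0 = 49·0 + 1 = 1 → 49/1
APPEND 18: p_1 = 18·49 + 1 = 883, q_1 = 18·1 + 0 = 18 → 883/18
APPEND 26: p_2 = 26·883 + 49 = 23007, q_2 = 26·18 + 1 = 469 → 23007/469
APPEND 4: p_3 = 4·23007 + 883 = 92911, q_3 = 4·469 + 18 = 1894 → 92911/1894
APPEND 1: p_4 = 1·92911 + 23007 = 115918, q_4 = 1·1894 + 469 = 2363 → 115918/2363
APPEND 23: p_5 = 23·115918 + 92911 = 2759025, q_5 = 23·2363 + 1894 = 56243 → 2759025/56243
APPEND 50: p_6 = 50·2759025 + 115918 = 138067168, q_6 = 50·56243 + 2363 = 2814513 → 138067168/2814513

23007/469
2759025/56243
138067168/2814513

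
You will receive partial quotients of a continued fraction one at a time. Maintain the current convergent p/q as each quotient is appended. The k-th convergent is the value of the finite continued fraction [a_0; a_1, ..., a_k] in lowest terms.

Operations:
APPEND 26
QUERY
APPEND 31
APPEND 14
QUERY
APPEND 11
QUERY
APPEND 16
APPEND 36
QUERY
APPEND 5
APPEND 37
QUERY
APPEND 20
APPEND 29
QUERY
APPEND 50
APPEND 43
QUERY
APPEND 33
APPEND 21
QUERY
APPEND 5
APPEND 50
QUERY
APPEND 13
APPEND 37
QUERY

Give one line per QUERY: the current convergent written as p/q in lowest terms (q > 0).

APPEND 26: p_0 = 26·1 + 0 = 26, q_0 = 26·0 + 1 = 1 → 26/1
APPEND 31: p_1 = 31·26 + 1 = 807, q_1 = 31·1 + 0 = 31 → 807/31
APPEND 14: p_2 = 14·807 + 26 = 11324, q_2 = 14·31 + 1 = 435 → 11324/435
APPEND 11: p_3 = 11·11324 + 807 = 125371, q_3 = 11·435 + 31 = 4816 → 125371/4816
APPEND 16: p_4 = 16·125371 + 11324 = 2017260, q_4 = 16·4816 + 435 = 77491 → 2017260/77491
APPEND 36: p_5 = 36·2017260 + 125371 = 72746731, q_5 = 36·77491 + 4816 = 2794492 → 72746731/2794492
APPEND 5: p_6 = 5·72746731 + 2017260 = 365750915, q_6 = 5·2794492 + 77491 = 14049951 → 365750915/14049951
APPEND 37: p_7 = 37·365750915 + 72746731 = 13605530586, q_7 = 37·14049951 + 2794492 = 522642679 → 13605530586/522642679
APPEND 20: p_8 = 20·13605530586 + 365750915 = 272476362635, q_8 = 20·522642679 + 14049951 = 10466903531 → 272476362635/10466903531
APPEND 29: p_9 = 29·272476362635 + 13605530586 = 7915420047001, q_9 = 29·10466903531 + 522642679 = 304062845078 → 7915420047001/304062845078
APPEND 50: p_10 = 50·7915420047001 + 272476362635 = 396043478712685, q_10 = 50·304062845078 + 10466903531 = 15213609157431 → 396043478712685/15213609157431
APPEND 43: p_11 = 43·396043478712685 + 7915420047001 = 17037785004692456, q_11 = 43·15213609157431 + 304062845078 = 654489256614611 → 17037785004692456/654489256614611
APPEND 33: p_12 = 33·17037785004692456 + 396043478712685 = 562642948633563733, q_12 = 33·654489256614611 + 15213609157431 = 21613359077439594 → 562642948633563733/21613359077439594
APPEND 21: p_13 = 21·562642948633563733 + 17037785004692456 = 11832539706309530849, q_13 = 21·21613359077439594 + 654489256614611 = 454535029882846085 → 11832539706309530849/454535029882846085
APPEND 5: p_14 = 5·11832539706309530849 + 562642948633563733 = 59725341480181217978, q_14 = 5·454535029882846085 + 21613359077439594 = 2294288508491670019 → 59725341480181217978/2294288508491670019
APPEND 50: p_15 = 50·59725341480181217978 + 11832539706309530849 = 2998099613715370429749, q_15 = 50·2294288508491670019 + 454535029882846085 = 115168960454466347035 → 2998099613715370429749/115168960454466347035
APPEND 13: p_16 = 13·2998099613715370429749 + 59725341480181217978 = 39035020319779996804715, q_16 = 13·115168960454466347035 + 2294288508491670019 = 1499490774416554181474 → 39035020319779996804715/1499490774416554181474
APPEND 37: p_17 = 37·39035020319779996804715 + 2998099613715370429749 = 1447293851445575252204204, q_17 = 37·1499490774416554181474 + 115168960454466347035 = 55596327613866971061573 → 1447293851445575252204204/55596327613866971061573

26/1
11324/435
125371/4816
72746731/2794492
13605530586/522642679
7915420047001/304062845078
17037785004692456/654489256614611
11832539706309530849/454535029882846085
2998099613715370429749/115168960454466347035
1447293851445575252204204/55596327613866971061573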